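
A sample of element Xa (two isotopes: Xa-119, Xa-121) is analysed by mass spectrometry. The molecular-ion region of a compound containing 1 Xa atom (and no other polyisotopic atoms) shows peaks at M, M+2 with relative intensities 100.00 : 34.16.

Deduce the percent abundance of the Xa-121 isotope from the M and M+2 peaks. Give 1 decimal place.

25.5%

Write p for the Xa-119 fraction. I(M+2)/I(M) = [C(1,1)·p^0·(1−p)] / p^1 = 1·(1−p)/p = 34.16/100.00 = 0.3416
(1−p)/p = 0.3416/1 = 0.3416  ⇒  p = 1/(1 + 0.3416) = 0.7454
Xa-119: 74.5%, Xa-121: 25.5%.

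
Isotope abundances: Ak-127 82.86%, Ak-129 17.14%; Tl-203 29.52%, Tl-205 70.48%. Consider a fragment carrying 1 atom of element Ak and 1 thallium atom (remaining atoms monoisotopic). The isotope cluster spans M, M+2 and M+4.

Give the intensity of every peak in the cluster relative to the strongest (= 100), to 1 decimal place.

38.5 : 100.0 : 19.0

Element Ak pattern (n=1): 0.8286 : 0.1714
Thallium pattern (n=1): 0.2952 : 0.7048
Convolve the two distributions (both contribute in 2-u steps):
  M: 0.8286×0.2952 = 0.244603
  M+2: 0.8286×0.7048 + 0.1714×0.2952 = 0.634595
  M+4: 0.1714×0.7048 = 0.120803
Scale to base peak (0.634595) = 100: 38.5 : 100.0 : 19.0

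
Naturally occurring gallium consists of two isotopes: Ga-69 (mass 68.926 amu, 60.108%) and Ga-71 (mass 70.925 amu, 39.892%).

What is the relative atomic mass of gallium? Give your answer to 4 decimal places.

Ar = Σ fᵢ·mᵢ = 0.60108 × 68.926 + 0.39892 × 70.925
= 41.43004 + 28.29340 = 69.72344 amu

69.7234 amu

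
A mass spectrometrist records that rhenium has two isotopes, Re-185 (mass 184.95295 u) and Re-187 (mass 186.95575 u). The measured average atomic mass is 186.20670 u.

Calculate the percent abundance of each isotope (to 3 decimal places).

Writing the weighted mean with unknown fraction x of Re-185:
184.95295·x + 186.95575·(1 − x) = 186.20670
(184.95295 − 186.95575)·x = 186.20670 − 186.95575
x = -0.74905 / -2.00280 = 0.37400 → 37.400% Re-185, 62.600% Re-187.

Re-185: 37.400%, Re-187: 62.600%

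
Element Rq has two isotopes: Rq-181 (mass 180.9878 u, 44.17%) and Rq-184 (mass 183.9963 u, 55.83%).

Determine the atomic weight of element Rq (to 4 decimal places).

Ar = Σ fᵢ·mᵢ = 0.4417 × 180.9878 + 0.5583 × 183.9963
= 79.94231 + 102.72513 = 182.66744 u

182.6674 u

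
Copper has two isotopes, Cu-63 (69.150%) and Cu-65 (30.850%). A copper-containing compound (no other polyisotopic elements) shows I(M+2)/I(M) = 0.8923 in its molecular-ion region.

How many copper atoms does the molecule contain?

For n independent Cu atoms, I(M+2)/I(M) = n · (abundance Cu-65) / (abundance Cu-63) = n · 0.30850/0.69150.
n = 0.8923 × 0.69150/0.30850 = 2.00 ≈ 2

2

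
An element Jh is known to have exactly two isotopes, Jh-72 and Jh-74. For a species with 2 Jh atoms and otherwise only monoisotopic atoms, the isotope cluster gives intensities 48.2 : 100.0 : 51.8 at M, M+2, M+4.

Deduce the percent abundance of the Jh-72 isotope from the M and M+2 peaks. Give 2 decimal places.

49.08%

Write p for the Jh-72 fraction. I(M+2)/I(M) = [C(2,1)·p^1·(1−p)] / p^2 = 2·(1−p)/p = 100.0/48.2 = 2.0747
(1−p)/p = 2.0747/2 = 1.0373  ⇒  p = 1/(1 + 1.0373) = 0.4908
Jh-72: 49.08%, Jh-74: 50.92%.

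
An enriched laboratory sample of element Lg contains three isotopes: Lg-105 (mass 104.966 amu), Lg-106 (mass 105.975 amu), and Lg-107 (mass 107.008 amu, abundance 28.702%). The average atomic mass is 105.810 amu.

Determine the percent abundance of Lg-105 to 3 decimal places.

Let x and y be the fractions of Lg-105 and Lg-106. Then x + y = 1 − 0.28702 = 0.71298 and 104.966x + 105.975y = 105.810 − 0.28702×107.008 = 75.09656384.
Substituting: 104.966x + 105.975(0.71298 − x) = 75.09656384
(104.966 − 105.975)x = -0.46149166  ⇒  x = 0.45738, y = 0.25560
Lg-105: 45.738%, Lg-106: 25.560%.

45.738%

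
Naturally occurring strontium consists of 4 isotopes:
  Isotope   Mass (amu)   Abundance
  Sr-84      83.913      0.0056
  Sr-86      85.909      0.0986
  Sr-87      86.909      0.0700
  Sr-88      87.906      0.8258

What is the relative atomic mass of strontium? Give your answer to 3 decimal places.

The abundance-weighted mean is 0.0056 × 83.913 + 0.0986 × 85.909 + 0.0700 × 86.909 + 0.8258 × 87.906
= 0.4699 + 8.4706 + 6.0836 + 72.5928 = 87.6169 amu

87.617 amu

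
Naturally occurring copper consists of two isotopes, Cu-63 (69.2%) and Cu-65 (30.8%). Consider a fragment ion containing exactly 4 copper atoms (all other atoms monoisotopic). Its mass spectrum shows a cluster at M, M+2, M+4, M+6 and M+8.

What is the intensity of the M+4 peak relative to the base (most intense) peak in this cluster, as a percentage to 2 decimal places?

(0.692 + 0.308)^4 gives M 0.2293, M+2 0.4083, M+4 0.2726, M+6 0.0809, M+8 0.0090; the largest is M+2.
P(M+2) = C(4,1) × 0.692^3 × 0.308^1 = 4 × 0.33137389 × 0.3080 = 0.408253 (base)
P(M+4) = C(4,2) × 0.692^2 × 0.308^2 = 6 × 0.478864 × 0.094864 = 0.272562
Relative intensity = 0.272562 / 0.408253 × 100 = 66.76

66.76%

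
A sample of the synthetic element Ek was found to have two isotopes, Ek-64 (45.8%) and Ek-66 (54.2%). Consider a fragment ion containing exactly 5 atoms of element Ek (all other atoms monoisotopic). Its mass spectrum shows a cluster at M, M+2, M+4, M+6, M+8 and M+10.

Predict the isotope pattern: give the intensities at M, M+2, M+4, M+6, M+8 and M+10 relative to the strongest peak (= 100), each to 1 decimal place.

Expanding (0.458 + 0.542)^5:
P(M) = 0.458^5 = 0.020152
P(M+2) = 5 × 0.458^4 × 0.542^1 = 0.119243
P(M+4) = 10 × 0.458^3 × 0.542^2 = 0.282225
P(M+6) = 10 × 0.458^2 × 0.542^3 = 0.333986
P(M+8) = 5 × 0.458^1 × 0.542^4 = 0.197621
P(M+10) = 0.542^5 = 0.046773
The M+6 peak is largest (0.333986); scaling to 100 gives 6.0 : 35.7 : 84.5 : 100.0 : 59.2 : 14.0.

6.0 : 35.7 : 84.5 : 100.0 : 59.2 : 14.0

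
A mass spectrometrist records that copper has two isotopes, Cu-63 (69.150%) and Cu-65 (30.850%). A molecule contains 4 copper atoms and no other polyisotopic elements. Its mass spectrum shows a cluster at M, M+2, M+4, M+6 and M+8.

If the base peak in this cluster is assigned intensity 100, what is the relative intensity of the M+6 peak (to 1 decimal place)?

19.9

Binomial terms of (0.69150 + 0.30850)^4: M 0.2286, M+2 0.4080, M+4 0.2731, M+6 0.0812, M+8 0.0091 → M+2 is the base peak.
P(M+2) = C(4,1) × 0.69150^3 × 0.30850^1 = 4 × 0.33065611 × 0.3085 = 0.408030 (base)
P(M+6) = C(4,3) × 0.69150^1 × 0.30850^3 = 4 × 0.6915 × 0.02936064 = 0.081212
Relative intensity = 0.081212 / 0.408030 × 100 = 19.9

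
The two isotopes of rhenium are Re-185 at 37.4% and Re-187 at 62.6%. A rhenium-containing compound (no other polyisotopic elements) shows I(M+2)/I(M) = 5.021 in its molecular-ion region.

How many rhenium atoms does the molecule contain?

3

With n Re atoms, P(M+2)/P(M) = C(n,1)·p^(n−1)q / p^n = n·q/p = n · 0.626/0.374.
n = 5.021 × 0.374/0.626 = 3.00 ≈ 3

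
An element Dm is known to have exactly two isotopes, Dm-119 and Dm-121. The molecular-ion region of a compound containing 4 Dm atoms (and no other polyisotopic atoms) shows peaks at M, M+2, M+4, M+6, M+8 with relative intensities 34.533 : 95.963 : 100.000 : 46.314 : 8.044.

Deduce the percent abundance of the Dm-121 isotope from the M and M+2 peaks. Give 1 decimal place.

41.0%

Let p = fractional abundance of Dm-119. I(M+2)/I(M) = [C(4,1)·p^3·(1−p)] / p^4 = 4·(1−p)/p = 95.963/34.533 = 2.7789
(1−p)/p = 2.7789/4 = 0.6947  ⇒  p = 1/(1 + 0.6947) = 0.5901
Dm-119: 59.0%, Dm-121: 41.0%.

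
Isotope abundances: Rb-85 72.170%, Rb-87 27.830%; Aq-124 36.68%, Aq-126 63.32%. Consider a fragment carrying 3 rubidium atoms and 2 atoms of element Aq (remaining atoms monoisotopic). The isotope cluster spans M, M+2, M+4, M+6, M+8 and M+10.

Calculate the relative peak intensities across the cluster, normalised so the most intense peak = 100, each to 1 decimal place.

13.5 : 62.1 : 100.0 : 68.0 : 20.6 : 2.3

Rubidium pattern (n=3): 0.37589809 : 0.43485841 : 0.16768892 : 0.02155458
Element Aq pattern (n=2): 0.13454224 : 0.46451552 : 0.40094224
Convolve the two distributions (both contribute in 2-u steps):
  M: 0.37589809×0.13454224 = 0.050574
  M+2: 0.37589809×0.46451552 + 0.43485841×0.13454224 = 0.233117
  M+4: 0.37589809×0.40094224 + 0.43485841×0.46451552 + 0.16768892×0.13454224 = 0.375273
  M+6: 0.43485841×0.40094224 + 0.16768892×0.46451552 + 0.02155458×0.13454224 = 0.255147
  M+8: 0.16768892×0.40094224 + 0.02155458×0.46451552 = 0.077246
  M+10: 0.02155458×0.40094224 = 0.008642
Scale to base peak (0.375273) = 100: 13.5 : 62.1 : 100.0 : 68.0 : 20.6 : 2.3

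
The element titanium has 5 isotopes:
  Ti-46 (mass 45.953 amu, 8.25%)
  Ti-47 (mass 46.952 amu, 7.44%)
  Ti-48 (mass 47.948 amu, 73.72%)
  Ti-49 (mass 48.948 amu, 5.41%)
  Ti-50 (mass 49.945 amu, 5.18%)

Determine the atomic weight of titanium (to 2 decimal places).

47.87 amu

Ar = Σ fᵢ·mᵢ = 0.0825 × 45.953 + 0.0744 × 46.952 + 0.7372 × 47.948 + 0.0541 × 48.948 + 0.0518 × 49.945
= 3.7911 + 3.4932 + 35.3473 + 2.6481 + 2.5872 = 47.8669 amu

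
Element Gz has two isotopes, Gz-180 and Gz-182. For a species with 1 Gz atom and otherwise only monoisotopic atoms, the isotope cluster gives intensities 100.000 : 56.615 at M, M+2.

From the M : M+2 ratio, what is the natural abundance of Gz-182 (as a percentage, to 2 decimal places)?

36.15%

If p is the fraction of Gz that is Gz-180, then I(M+2)/I(M) = [C(1,1)·p^0·(1−p)] / p^1 = 1·(1−p)/p = 56.615/100.000 = 0.5662
(1−p)/p = 0.5662/1 = 0.5662  ⇒  p = 1/(1 + 0.5662) = 0.6385
Gz-180: 63.85%, Gz-182: 36.15%.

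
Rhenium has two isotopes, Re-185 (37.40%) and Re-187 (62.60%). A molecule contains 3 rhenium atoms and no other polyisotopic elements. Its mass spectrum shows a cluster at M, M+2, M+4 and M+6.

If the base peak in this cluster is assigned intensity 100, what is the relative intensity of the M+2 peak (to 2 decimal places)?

Binomial terms of (0.3740 + 0.6260)^3: M 0.0523, M+2 0.2627, M+4 0.4397, M+6 0.2453 → M+4 is the base peak.
P(M+4) = C(3,2) × 0.3740^1 × 0.6260^2 = 3 × 0.3740 × 0.391876 = 0.439685 (base)
P(M+2) = C(3,1) × 0.3740^2 × 0.6260^1 = 3 × 0.139876 × 0.6260 = 0.262687
Relative intensity = 0.262687 / 0.439685 × 100 = 59.74

59.74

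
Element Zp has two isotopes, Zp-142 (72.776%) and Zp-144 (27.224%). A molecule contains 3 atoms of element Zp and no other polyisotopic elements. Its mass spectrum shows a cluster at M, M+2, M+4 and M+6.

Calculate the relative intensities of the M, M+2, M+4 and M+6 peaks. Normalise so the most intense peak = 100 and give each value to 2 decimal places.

89.11 : 100.00 : 37.41 : 4.66

Expanding (0.72776 + 0.27224)^3:
P(M) = 0.72776^3 = 0.385447
P(M+2) = 3 × 0.72776^2 × 0.27224^1 = 0.432563
P(M+4) = 3 × 0.72776^1 × 0.27224^2 = 0.161813
P(M+6) = 0.27224^3 = 0.020177
The M+2 peak is largest (0.432563); scaling to 100 gives 89.11 : 100.00 : 37.41 : 4.66.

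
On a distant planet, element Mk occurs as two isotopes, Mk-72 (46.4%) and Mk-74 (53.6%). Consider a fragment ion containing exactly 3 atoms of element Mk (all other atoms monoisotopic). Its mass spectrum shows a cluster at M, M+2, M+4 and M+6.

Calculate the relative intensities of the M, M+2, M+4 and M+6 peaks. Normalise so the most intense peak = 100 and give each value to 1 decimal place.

Each Mk atom is independently Mk-72 (p = 0.464) or Mk-74 (q = 0.536); the cluster is the binomial expansion (p + q)^3.
P(M) = 0.464^3 = 0.099897
P(M+2) = 3 × 0.464^2 × 0.536^1 = 0.346196
P(M+4) = 3 × 0.464^1 × 0.536^2 = 0.399916
P(M+6) = 0.536^3 = 0.153991
The M+4 peak is largest (0.399916); scaling to 100 gives 25.0 : 86.6 : 100.0 : 38.5.

25.0 : 86.6 : 100.0 : 38.5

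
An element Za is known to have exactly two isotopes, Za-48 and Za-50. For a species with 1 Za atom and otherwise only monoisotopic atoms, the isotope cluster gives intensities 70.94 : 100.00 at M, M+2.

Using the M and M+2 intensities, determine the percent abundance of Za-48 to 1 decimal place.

41.5%

Let p = fractional abundance of Za-48. I(M+2)/I(M) = [C(1,1)·p^0·(1−p)] / p^1 = 1·(1−p)/p = 100.00/70.94 = 1.4096
(1−p)/p = 1.4096/1 = 1.4096  ⇒  p = 1/(1 + 1.4096) = 0.4150
Za-48: 41.5%, Za-50: 58.5%.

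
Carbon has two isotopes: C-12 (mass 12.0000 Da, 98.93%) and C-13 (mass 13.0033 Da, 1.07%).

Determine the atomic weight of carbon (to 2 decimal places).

Average mass = Σ (abundance × isotope mass) = 0.9893 × 12.0000 + 0.0107 × 13.0033
= 11.87160 + 0.13914 = 12.01074 Da

12.01 Da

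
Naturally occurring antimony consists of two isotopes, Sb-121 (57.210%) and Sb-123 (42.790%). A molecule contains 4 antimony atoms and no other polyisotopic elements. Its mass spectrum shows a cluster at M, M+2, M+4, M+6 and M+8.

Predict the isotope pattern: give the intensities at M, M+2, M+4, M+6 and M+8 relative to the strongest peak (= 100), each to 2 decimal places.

29.79 : 89.13 : 100.00 : 49.86 : 9.32

Expanding (0.57210 + 0.42790)^4:
P(M) = 0.57210^4 = 0.107124
P(M+2) = 4 × 0.57210^3 × 0.42790^1 = 0.320493
P(M+4) = 6 × 0.57210^2 × 0.42790^2 = 0.359567
P(M+6) = 4 × 0.57210^1 × 0.42790^3 = 0.179291
P(M+8) = 0.42790^4 = 0.033525
The M+4 peak is largest (0.359567); scaling to 100 gives 29.79 : 89.13 : 100.00 : 49.86 : 9.32.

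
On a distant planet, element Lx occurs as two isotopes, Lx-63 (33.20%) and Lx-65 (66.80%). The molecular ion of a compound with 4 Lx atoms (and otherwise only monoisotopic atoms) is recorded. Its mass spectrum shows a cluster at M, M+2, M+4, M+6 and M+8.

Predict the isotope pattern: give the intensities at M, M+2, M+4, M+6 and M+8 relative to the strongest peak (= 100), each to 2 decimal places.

3.07 : 24.70 : 74.55 : 100.00 : 50.30

Each Lx atom is independently Lx-63 (p = 0.3320) or Lx-65 (q = 0.6680); the cluster is the binomial expansion (p + q)^4.
P(M) = 0.3320^4 = 0.012149
P(M+2) = 4 × 0.3320^3 × 0.6680^1 = 0.097780
P(M+4) = 6 × 0.3320^2 × 0.6680^2 = 0.295108
P(M+6) = 4 × 0.3320^1 × 0.6680^3 = 0.395847
P(M+8) = 0.6680^4 = 0.199116
The M+6 peak is largest (0.395847); scaling to 100 gives 3.07 : 24.70 : 74.55 : 100.00 : 50.30.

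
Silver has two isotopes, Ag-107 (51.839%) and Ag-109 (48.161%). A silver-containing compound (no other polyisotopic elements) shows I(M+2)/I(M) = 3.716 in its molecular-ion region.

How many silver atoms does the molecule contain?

With n Ag atoms, P(M+2)/P(M) = C(n,1)·p^(n−1)q / p^n = n·q/p = n · 0.48161/0.51839.
n = 3.716 × 0.51839/0.48161 = 4.00 ≈ 4

4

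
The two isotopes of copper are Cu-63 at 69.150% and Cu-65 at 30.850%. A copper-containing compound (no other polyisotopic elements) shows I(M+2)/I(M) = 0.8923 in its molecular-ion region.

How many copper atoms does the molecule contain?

For n independent Cu atoms, I(M+2)/I(M) = n · (abundance Cu-65) / (abundance Cu-63) = n · 0.30850/0.69150.
n = 0.8923 × 0.69150/0.30850 = 2.00 ≈ 2

2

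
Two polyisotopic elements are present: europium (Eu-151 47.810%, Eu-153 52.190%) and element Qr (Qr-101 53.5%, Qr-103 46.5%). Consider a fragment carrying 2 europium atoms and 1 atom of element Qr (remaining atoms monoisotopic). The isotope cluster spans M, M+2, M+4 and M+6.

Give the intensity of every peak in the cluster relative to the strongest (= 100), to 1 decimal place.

32.4 : 98.8 : 100.0 : 33.5

Europium pattern (n=2): 0.22857961 : 0.49904078 : 0.27237961
Element Qr pattern (n=1): 0.5350 : 0.4650
Convolve the two distributions (both contribute in 2-u steps):
  M: 0.22857961×0.5350 = 0.122290
  M+2: 0.22857961×0.4650 + 0.49904078×0.5350 = 0.373276
  M+4: 0.49904078×0.4650 + 0.27237961×0.5350 = 0.377777
  M+6: 0.27237961×0.4650 = 0.126657
Scale to base peak (0.377777) = 100: 32.4 : 98.8 : 100.0 : 33.5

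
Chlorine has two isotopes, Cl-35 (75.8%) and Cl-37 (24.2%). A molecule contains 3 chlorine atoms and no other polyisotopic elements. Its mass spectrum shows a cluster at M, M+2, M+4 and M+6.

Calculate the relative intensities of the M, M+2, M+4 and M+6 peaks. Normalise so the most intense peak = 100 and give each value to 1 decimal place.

Expanding (0.758 + 0.242)^3:
P(M) = 0.758^3 = 0.435520
P(M+2) = 3 × 0.758^2 × 0.242^1 = 0.417133
P(M+4) = 3 × 0.758^1 × 0.242^2 = 0.133175
P(M+6) = 0.242^3 = 0.014172
The M peak is largest (0.435520); scaling to 100 gives 100.0 : 95.8 : 30.6 : 3.3.

100.0 : 95.8 : 30.6 : 3.3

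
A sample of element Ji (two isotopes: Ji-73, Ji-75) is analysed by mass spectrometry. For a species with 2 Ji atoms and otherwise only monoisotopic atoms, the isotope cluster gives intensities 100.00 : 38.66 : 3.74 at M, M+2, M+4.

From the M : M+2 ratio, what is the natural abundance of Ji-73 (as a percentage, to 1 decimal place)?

83.8%

Write p for the Ji-73 fraction. I(M+2)/I(M) = [C(2,1)·p^1·(1−p)] / p^2 = 2·(1−p)/p = 38.66/100.00 = 0.3866
(1−p)/p = 0.3866/2 = 0.1933  ⇒  p = 1/(1 + 0.1933) = 0.8380
Ji-73: 83.8%, Ji-75: 16.2%.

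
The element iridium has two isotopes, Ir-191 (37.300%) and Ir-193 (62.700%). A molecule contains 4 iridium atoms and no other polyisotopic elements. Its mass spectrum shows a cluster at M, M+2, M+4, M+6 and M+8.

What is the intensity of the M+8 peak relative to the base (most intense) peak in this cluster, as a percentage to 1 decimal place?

Binomial terms of (0.37300 + 0.62700)^4: M 0.0194, M+2 0.1302, M+4 0.3282, M+6 0.3678, M+8 0.1546 → M+6 is the base peak.
P(M+6) = C(4,3) × 0.37300^1 × 0.62700^3 = 4 × 0.3730 × 0.24649188 = 0.367766 (base)
P(M+8) = C(4,4) × 0.37300^0 × 0.62700^4 = 1 × 1.0000 × 0.15455041 = 0.154550
Relative intensity = 0.154550 / 0.367766 × 100 = 42.0

42.0%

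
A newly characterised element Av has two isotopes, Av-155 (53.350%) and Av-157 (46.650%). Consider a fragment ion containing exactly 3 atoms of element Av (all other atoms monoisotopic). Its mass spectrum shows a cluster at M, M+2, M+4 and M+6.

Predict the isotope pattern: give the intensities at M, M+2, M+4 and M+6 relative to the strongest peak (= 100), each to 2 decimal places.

38.12 : 100.00 : 87.44 : 25.49

The 3 Av atoms are independent, so intensities follow the terms of (0.53350 + 0.46650)^3.
P(M) = 0.53350^3 = 0.151846
P(M+2) = 3 × 0.53350^2 × 0.46650^1 = 0.398329
P(M+4) = 3 × 0.53350^1 × 0.46650^2 = 0.348304
P(M+6) = 0.46650^3 = 0.101521
The M+2 peak is largest (0.398329); scaling to 100 gives 38.12 : 100.00 : 87.44 : 25.49.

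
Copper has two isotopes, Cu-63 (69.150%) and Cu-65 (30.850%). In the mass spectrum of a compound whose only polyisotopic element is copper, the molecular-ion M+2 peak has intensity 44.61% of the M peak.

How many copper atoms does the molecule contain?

1

The M+2/M ratio from n Cu atoms is n · q/p = n · 0.30850/0.69150.
n = 0.4461 × 0.69150/0.30850 = 1.00 ≈ 1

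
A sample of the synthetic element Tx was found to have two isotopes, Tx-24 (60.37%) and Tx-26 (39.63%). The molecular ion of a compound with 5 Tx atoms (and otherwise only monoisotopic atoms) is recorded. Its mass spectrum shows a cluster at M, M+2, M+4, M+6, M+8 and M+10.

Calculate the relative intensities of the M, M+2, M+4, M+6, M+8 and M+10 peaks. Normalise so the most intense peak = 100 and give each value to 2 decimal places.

23.21 : 76.17 : 100.00 : 65.65 : 21.55 : 2.83

Expanding (0.6037 + 0.3963)^5:
P(M) = 0.6037^5 = 0.080187
P(M+2) = 5 × 0.6037^4 × 0.3963^1 = 0.263196
P(M+4) = 10 × 0.6037^3 × 0.3963^2 = 0.345551
P(M+6) = 10 × 0.6037^2 × 0.3963^3 = 0.226837
P(M+8) = 5 × 0.6037^1 × 0.3963^4 = 0.074454
P(M+10) = 0.3963^5 = 0.009775
The M+4 peak is largest (0.345551); scaling to 100 gives 23.21 : 76.17 : 100.00 : 65.65 : 21.55 : 2.83.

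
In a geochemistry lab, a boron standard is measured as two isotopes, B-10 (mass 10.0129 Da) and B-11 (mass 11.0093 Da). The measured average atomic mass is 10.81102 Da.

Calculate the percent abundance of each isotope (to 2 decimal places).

B-10: 19.90%, B-11: 80.10%

Let x be the fractional abundance of B-10; then B-11 has abundance 1 − x.
10.0129·x + 11.0093·(1 − x) = 10.81102
(10.0129 − 11.0093)·x = 10.81102 − 11.0093
x = -0.19828 / -0.9964 = 0.19900 → 19.90% B-10, 80.10% B-11.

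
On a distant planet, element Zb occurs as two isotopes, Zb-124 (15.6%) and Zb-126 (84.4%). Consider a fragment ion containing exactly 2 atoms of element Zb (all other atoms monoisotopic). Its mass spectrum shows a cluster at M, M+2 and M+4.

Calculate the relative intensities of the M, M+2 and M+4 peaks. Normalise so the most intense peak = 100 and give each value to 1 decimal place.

3.4 : 37.0 : 100.0

The 2 Zb atoms are independent, so intensities follow the terms of (0.156 + 0.844)^2.
P(M) = 0.156^2 = 0.024336
P(M+2) = 2 × 0.156^1 × 0.844^1 = 0.263328
P(M+4) = 0.844^2 = 0.712336
The M+4 peak is largest (0.712336); scaling to 100 gives 3.4 : 37.0 : 100.0.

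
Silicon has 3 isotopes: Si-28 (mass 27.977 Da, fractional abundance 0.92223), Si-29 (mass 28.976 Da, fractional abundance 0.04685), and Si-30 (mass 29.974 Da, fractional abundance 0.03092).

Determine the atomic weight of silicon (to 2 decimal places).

28.09 Da

The abundance-weighted mean is 0.92223 × 27.977 + 0.04685 × 28.976 + 0.03092 × 29.974
= 25.8012 + 1.3575 + 0.9268 = 28.0855 Da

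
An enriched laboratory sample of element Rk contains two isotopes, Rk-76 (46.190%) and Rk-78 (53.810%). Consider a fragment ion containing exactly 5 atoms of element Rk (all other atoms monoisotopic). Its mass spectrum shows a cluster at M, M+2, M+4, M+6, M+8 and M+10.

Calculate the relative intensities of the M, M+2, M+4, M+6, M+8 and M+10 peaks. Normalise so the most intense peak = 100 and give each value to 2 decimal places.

Expanding (0.46190 + 0.53810)^5:
P(M) = 0.46190^5 = 0.021025
P(M+2) = 5 × 0.46190^4 × 0.53810^1 = 0.122469
P(M+4) = 10 × 0.46190^3 × 0.53810^2 = 0.285345
P(M+6) = 10 × 0.46190^2 × 0.53810^3 = 0.332418
P(M+8) = 5 × 0.46190^1 × 0.53810^4 = 0.193629
P(M+10) = 0.53810^5 = 0.045114
The M+6 peak is largest (0.332418); scaling to 100 gives 6.32 : 36.84 : 85.84 : 100.00 : 58.25 : 13.57.

6.32 : 36.84 : 85.84 : 100.00 : 58.25 : 13.57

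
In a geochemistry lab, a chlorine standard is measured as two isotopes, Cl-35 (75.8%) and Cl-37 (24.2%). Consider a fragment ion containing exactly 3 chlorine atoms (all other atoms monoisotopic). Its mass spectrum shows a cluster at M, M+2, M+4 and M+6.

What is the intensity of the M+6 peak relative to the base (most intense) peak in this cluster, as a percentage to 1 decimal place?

(0.758 + 0.242)^3 gives M 0.4355, M+2 0.4171, M+4 0.1332, M+6 0.0142; the largest is M.
P(M) = C(3,0) × 0.758^3 × 0.242^0 = 1 × 0.43551951 × 1.0000 = 0.435520 (base)
P(M+6) = C(3,3) × 0.758^0 × 0.242^3 = 1 × 1.0000 × 0.01417249 = 0.014172
Relative intensity = 0.014172 / 0.435520 × 100 = 3.3

3.3%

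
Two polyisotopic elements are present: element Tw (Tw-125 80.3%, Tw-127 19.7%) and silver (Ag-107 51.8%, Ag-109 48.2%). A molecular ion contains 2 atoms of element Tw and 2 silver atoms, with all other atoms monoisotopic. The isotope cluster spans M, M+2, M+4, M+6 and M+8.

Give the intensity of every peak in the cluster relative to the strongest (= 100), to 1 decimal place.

Element Tw pattern (n=2): 0.644809 : 0.316382 : 0.038809
Silver pattern (n=2): 0.268324 : 0.499352 : 0.232324
Convolve the two distributions (both contribute in 2-u steps):
  M: 0.644809×0.268324 = 0.173018
  M+2: 0.644809×0.499352 + 0.316382×0.268324 = 0.406880
  M+4: 0.644809×0.232324 + 0.316382×0.499352 + 0.038809×0.268324 = 0.318204
  M+6: 0.316382×0.232324 + 0.038809×0.499352 = 0.092882
  M+8: 0.038809×0.232324 = 0.009016
Scale to base peak (0.406880) = 100: 42.5 : 100.0 : 78.2 : 22.8 : 2.2

42.5 : 100.0 : 78.2 : 22.8 : 2.2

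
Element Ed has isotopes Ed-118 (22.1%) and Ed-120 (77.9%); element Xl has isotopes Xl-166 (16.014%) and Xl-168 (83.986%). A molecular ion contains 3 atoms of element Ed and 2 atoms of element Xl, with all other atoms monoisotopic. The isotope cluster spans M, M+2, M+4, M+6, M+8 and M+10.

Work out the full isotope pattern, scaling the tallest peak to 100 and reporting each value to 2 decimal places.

Element Ed pattern (n=3): 0.01079386 : 0.11414142 : 0.40233558 : 0.47272914
Element Xl pattern (n=2): 0.02564482 : 0.26899036 : 0.70536482
Convolve the two distributions (both contribute in 2-u steps):
  M: 0.01079386×0.02564482 = 0.000277
  M+2: 0.01079386×0.26899036 + 0.11414142×0.02564482 = 0.005831
  M+4: 0.01079386×0.70536482 + 0.11414142×0.26899036 + 0.40233558×0.02564482 = 0.048634
  M+6: 0.11414142×0.70536482 + 0.40233558×0.26899036 + 0.47272914×0.02564482 = 0.200859
  M+8: 0.40233558×0.70536482 + 0.47272914×0.26899036 = 0.410953
  M+10: 0.47272914×0.70536482 = 0.333447
Scale to base peak (0.410953) = 100: 0.07 : 1.42 : 11.83 : 48.88 : 100.00 : 81.14

0.07 : 1.42 : 11.83 : 48.88 : 100.00 : 81.14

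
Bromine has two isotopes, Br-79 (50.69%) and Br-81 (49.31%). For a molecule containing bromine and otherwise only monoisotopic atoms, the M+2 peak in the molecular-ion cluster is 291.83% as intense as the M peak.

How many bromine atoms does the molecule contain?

With n Br atoms, P(M+2)/P(M) = C(n,1)·p^(n−1)q / p^n = n·q/p = n · 0.4931/0.5069.
n = 2.9183 × 0.5069/0.4931 = 3.00 ≈ 3

3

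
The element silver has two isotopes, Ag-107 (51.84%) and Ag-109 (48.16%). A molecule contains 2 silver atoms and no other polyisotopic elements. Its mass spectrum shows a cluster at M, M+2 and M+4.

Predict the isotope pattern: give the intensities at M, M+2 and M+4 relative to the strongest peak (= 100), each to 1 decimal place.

Expanding (0.5184 + 0.4816)^2:
P(M) = 0.5184^2 = 0.268739
P(M+2) = 2 × 0.5184^1 × 0.4816^1 = 0.499323
P(M+4) = 0.4816^2 = 0.231939
The M+2 peak is largest (0.499323); scaling to 100 gives 53.8 : 100.0 : 46.5.

53.8 : 100.0 : 46.5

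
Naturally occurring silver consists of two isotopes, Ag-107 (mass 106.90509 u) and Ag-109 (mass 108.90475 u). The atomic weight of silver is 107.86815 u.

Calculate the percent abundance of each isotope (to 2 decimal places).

Let x be the fractional abundance of Ag-107; then Ag-109 has abundance 1 − x.
106.90509·x + 108.90475·(1 − x) = 107.86815
(106.90509 − 108.90475)·x = 107.86815 − 108.90475
x = -1.03660 / -1.99966 = 0.51839 → 51.84% Ag-107, 48.16% Ag-109.

Ag-107: 51.84%, Ag-109: 48.16%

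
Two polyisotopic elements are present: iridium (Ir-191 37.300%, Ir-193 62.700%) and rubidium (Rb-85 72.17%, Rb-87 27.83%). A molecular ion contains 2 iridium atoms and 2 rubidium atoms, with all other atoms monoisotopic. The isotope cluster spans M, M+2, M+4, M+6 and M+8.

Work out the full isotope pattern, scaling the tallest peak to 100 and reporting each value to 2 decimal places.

Iridium pattern (n=2): 0.139129 : 0.467742 : 0.393129
Rubidium pattern (n=2): 0.52085089 : 0.40169822 : 0.07745089
Convolve the two distributions (both contribute in 2-u steps):
  M: 0.139129×0.52085089 = 0.072465
  M+2: 0.139129×0.40169822 + 0.467742×0.52085089 = 0.299512
  M+4: 0.139129×0.07745089 + 0.467742×0.40169822 + 0.393129×0.52085089 = 0.403428
  M+6: 0.467742×0.07745089 + 0.393129×0.40169822 = 0.194146
  M+8: 0.393129×0.07745089 = 0.030448
Scale to base peak (0.403428) = 100: 17.96 : 74.24 : 100.00 : 48.12 : 7.55

17.96 : 74.24 : 100.00 : 48.12 : 7.55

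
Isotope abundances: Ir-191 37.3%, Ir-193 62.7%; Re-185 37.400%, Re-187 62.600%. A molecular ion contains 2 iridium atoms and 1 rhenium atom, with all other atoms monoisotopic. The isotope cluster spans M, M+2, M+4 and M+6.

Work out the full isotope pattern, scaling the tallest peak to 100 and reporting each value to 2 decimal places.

Iridium pattern (n=2): 0.139129 : 0.467742 : 0.393129
Rhenium pattern (n=1): 0.3740 : 0.6260
Convolve the two distributions (both contribute in 2-u steps):
  M: 0.139129×0.3740 = 0.052034
  M+2: 0.139129×0.6260 + 0.467742×0.3740 = 0.262030
  M+4: 0.467742×0.6260 + 0.393129×0.3740 = 0.439837
  M+6: 0.393129×0.6260 = 0.246099
Scale to base peak (0.439837) = 100: 11.83 : 59.57 : 100.00 : 55.95

11.83 : 59.57 : 100.00 : 55.95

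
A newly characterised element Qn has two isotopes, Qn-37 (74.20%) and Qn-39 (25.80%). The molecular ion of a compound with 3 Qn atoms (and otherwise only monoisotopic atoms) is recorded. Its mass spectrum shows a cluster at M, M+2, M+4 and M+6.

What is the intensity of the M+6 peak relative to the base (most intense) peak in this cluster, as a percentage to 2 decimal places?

4.03%

Binomial terms of (0.7420 + 0.2580)^3: M 0.4085, M+2 0.4261, M+4 0.1482, M+6 0.0172 → M+2 is the base peak.
P(M+2) = C(3,1) × 0.7420^2 × 0.2580^1 = 3 × 0.550564 × 0.2580 = 0.426137 (base)
P(M+6) = C(3,3) × 0.7420^0 × 0.2580^3 = 1 × 1.0000 × 0.01717351 = 0.017174
Relative intensity = 0.017174 / 0.426137 × 100 = 4.03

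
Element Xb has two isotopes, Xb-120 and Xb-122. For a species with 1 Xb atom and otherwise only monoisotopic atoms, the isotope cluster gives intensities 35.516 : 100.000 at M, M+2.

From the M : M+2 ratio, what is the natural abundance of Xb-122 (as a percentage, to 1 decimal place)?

73.8%

Let p = fractional abundance of Xb-120. I(M+2)/I(M) = [C(1,1)·p^0·(1−p)] / p^1 = 1·(1−p)/p = 100.000/35.516 = 2.8156
(1−p)/p = 2.8156/1 = 2.8156  ⇒  p = 1/(1 + 2.8156) = 0.2621
Xb-120: 26.2%, Xb-122: 73.8%.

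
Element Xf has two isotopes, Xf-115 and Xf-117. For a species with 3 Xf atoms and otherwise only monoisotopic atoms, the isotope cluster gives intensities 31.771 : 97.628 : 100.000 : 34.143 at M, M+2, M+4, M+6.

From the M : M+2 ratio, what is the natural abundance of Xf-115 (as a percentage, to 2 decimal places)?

49.40%

If p is the fraction of Xf that is Xf-115, then I(M+2)/I(M) = [C(3,1)·p^2·(1−p)] / p^3 = 3·(1−p)/p = 97.628/31.771 = 3.0729
(1−p)/p = 3.0729/3 = 1.0243  ⇒  p = 1/(1 + 1.0243) = 0.4940
Xf-115: 49.40%, Xf-117: 50.60%.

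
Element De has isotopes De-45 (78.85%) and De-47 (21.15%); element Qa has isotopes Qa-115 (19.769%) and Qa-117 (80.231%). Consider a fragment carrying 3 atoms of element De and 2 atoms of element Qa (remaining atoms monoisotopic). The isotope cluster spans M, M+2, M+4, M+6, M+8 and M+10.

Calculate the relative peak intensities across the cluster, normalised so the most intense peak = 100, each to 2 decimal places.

Element De pattern (n=3): 0.49023588 : 0.39448911 : 0.10581414 : 0.00946087
Element Qa pattern (n=2): 0.03908134 : 0.31721733 : 0.64370134
Convolve the two distributions (both contribute in 2-u steps):
  M: 0.49023588×0.03908134 = 0.019159
  M+2: 0.49023588×0.31721733 + 0.39448911×0.03908134 = 0.170928
  M+4: 0.49023588×0.64370134 + 0.39448911×0.31721733 + 0.10581414×0.03908134 = 0.444840
  M+6: 0.39448911×0.64370134 + 0.10581414×0.31721733 + 0.00946087×0.03908134 = 0.287869
  M+8: 0.10581414×0.64370134 + 0.00946087×0.31721733 = 0.071114
  M+10: 0.00946087×0.64370134 = 0.006090
Scale to base peak (0.444840) = 100: 4.31 : 38.42 : 100.00 : 64.71 : 15.99 : 1.37

4.31 : 38.42 : 100.00 : 64.71 : 15.99 : 1.37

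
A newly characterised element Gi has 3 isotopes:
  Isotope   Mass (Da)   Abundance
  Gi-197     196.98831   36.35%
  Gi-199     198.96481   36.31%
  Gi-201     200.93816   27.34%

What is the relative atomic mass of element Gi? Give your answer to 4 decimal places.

Ar = Σ fᵢ·mᵢ = 0.3635 × 196.98831 + 0.3631 × 198.96481 + 0.2734 × 200.93816
= 71.605251 + 72.244123 + 54.936493 = 198.785867 Da

198.7859 Da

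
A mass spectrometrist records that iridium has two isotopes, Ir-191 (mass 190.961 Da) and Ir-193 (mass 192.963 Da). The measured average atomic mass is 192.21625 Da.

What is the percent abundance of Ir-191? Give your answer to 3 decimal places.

37.300%

Let x be the fractional abundance of Ir-191; then Ir-193 has abundance 1 − x.
190.961·x + 192.963·(1 − x) = 192.21625
(190.961 − 192.963)·x = 192.21625 − 192.963
x = -0.74675 / -2.002 = 0.37300 → 37.300% Ir-191, 62.700% Ir-193.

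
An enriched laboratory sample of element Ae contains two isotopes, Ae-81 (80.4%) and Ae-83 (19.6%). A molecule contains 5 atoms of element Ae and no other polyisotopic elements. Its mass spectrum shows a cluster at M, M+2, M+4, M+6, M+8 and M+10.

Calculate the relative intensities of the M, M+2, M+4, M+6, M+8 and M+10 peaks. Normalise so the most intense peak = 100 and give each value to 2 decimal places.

Each Ae atom is independently Ae-81 (p = 0.804) or Ae-83 (q = 0.196); the cluster is the binomial expansion (p + q)^5.
P(M) = 0.804^5 = 0.335954
P(M+2) = 5 × 0.804^4 × 0.196^1 = 0.409497
P(M+4) = 10 × 0.804^3 × 0.196^2 = 0.199655
P(M+6) = 10 × 0.804^2 × 0.196^3 = 0.048672
P(M+8) = 5 × 0.804^1 × 0.196^4 = 0.005933
P(M+10) = 0.196^5 = 0.000289
The M+2 peak is largest (0.409497); scaling to 100 gives 82.04 : 100.00 : 48.76 : 11.89 : 1.45 : 0.07.

82.04 : 100.00 : 48.76 : 11.89 : 1.45 : 0.07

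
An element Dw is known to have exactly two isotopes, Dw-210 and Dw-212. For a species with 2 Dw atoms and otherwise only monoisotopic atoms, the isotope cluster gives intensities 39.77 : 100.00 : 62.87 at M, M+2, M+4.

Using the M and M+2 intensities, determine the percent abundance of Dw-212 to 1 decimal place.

55.7%

Let p = fractional abundance of Dw-210. I(M+2)/I(M) = [C(2,1)·p^1·(1−p)] / p^2 = 2·(1−p)/p = 100.00/39.77 = 2.5145
(1−p)/p = 2.5145/2 = 1.2572  ⇒  p = 1/(1 + 1.2572) = 0.4430
Dw-210: 44.3%, Dw-212: 55.7%.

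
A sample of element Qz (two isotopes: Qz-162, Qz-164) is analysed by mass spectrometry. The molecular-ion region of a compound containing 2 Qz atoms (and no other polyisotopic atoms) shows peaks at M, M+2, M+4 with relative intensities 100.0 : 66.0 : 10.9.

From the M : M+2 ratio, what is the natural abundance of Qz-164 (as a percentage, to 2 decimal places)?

If p is the fraction of Qz that is Qz-162, then I(M+2)/I(M) = [C(2,1)·p^1·(1−p)] / p^2 = 2·(1−p)/p = 66.0/100.0 = 0.6600
(1−p)/p = 0.6600/2 = 0.3300  ⇒  p = 1/(1 + 0.3300) = 0.7519
Qz-162: 75.19%, Qz-164: 24.81%.

24.81%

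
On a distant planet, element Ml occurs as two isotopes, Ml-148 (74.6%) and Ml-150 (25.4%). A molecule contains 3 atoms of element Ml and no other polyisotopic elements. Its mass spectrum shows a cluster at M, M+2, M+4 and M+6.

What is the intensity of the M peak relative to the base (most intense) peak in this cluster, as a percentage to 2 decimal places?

Binomial terms of (0.746 + 0.254)^3: M 0.4152, M+2 0.4241, M+4 0.1444, M+6 0.0164 → M+2 is the base peak.
P(M+2) = C(3,1) × 0.746^2 × 0.254^1 = 3 × 0.556516 × 0.2540 = 0.424065 (base)
P(M) = C(3,0) × 0.746^3 × 0.254^0 = 1 × 0.41516094 × 1.0000 = 0.415161
Relative intensity = 0.415161 / 0.424065 × 100 = 97.90

97.90%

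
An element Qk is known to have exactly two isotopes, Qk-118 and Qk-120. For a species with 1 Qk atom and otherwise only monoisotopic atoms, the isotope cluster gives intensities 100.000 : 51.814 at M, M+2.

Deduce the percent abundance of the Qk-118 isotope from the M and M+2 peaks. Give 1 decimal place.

65.9%

If p is the fraction of Qk that is Qk-118, then I(M+2)/I(M) = [C(1,1)·p^0·(1−p)] / p^1 = 1·(1−p)/p = 51.814/100.000 = 0.5181
(1−p)/p = 0.5181/1 = 0.5181  ⇒  p = 1/(1 + 0.5181) = 0.6587
Qk-118: 65.9%, Qk-120: 34.1%.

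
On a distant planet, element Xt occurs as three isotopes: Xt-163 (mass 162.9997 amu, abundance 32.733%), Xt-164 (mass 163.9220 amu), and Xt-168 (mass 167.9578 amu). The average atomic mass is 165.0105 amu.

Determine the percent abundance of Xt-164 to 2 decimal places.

Let x and y be the fractions of Xt-164 and Xt-168. Then x + y = 1 − 0.32733 = 0.67267 and 163.9220x + 167.9578y = 165.0105 − 0.32733×162.9997 = 111.655808199.
Substituting: 163.9220x + 167.9578(0.67267 − x) = 111.655808199
(163.9220 − 167.9578)x = -1.324365127  ⇒  x = 0.32815, y = 0.34452
Xt-164: 32.82%, Xt-168: 34.45%.

32.82%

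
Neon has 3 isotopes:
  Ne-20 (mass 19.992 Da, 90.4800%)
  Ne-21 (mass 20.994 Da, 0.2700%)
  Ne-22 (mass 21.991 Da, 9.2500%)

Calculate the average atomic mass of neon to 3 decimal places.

20.180 Da

Average mass = Σ (abundance × isotope mass) = 0.904800 × 19.992 + 0.002700 × 20.994 + 0.092500 × 21.991
= 18.0888 + 0.0567 + 2.0342 = 20.1797 Da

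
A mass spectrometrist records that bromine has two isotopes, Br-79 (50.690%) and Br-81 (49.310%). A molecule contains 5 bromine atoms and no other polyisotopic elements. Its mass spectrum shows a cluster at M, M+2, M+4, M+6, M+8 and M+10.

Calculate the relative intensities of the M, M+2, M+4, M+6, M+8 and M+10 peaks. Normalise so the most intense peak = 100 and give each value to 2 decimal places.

The 5 Br atoms are independent, so intensities follow the terms of (0.50690 + 0.49310)^5.
P(M) = 0.50690^5 = 0.033467
P(M+2) = 5 × 0.50690^4 × 0.49310^1 = 0.162777
P(M+4) = 10 × 0.50690^3 × 0.49310^2 = 0.316692
P(M+6) = 10 × 0.50690^2 × 0.49310^3 = 0.308070
P(M+8) = 5 × 0.50690^1 × 0.49310^4 = 0.149842
P(M+10) = 0.49310^5 = 0.029152
The M+4 peak is largest (0.316692); scaling to 100 gives 10.57 : 51.40 : 100.00 : 97.28 : 47.31 : 9.21.

10.57 : 51.40 : 100.00 : 97.28 : 47.31 : 9.21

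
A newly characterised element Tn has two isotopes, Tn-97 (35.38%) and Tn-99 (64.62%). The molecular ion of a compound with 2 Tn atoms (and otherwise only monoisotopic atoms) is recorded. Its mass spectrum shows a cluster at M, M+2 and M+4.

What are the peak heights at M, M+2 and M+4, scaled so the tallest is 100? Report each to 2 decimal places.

The 2 Tn atoms are independent, so intensities follow the terms of (0.3538 + 0.6462)^2.
P(M) = 0.3538^2 = 0.125174
P(M+2) = 2 × 0.3538^1 × 0.6462^1 = 0.457251
P(M+4) = 0.6462^2 = 0.417574
The M+2 peak is largest (0.457251); scaling to 100 gives 27.38 : 100.00 : 91.32.

27.38 : 100.00 : 91.32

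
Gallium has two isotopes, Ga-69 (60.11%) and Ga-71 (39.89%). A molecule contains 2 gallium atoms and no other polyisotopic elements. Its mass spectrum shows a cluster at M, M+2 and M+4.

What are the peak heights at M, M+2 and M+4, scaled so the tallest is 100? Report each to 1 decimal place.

Expanding (0.6011 + 0.3989)^2:
P(M) = 0.6011^2 = 0.361321
P(M+2) = 2 × 0.6011^1 × 0.3989^1 = 0.479558
P(M+4) = 0.3989^2 = 0.159121
The M+2 peak is largest (0.479558); scaling to 100 gives 75.3 : 100.0 : 33.2.

75.3 : 100.0 : 33.2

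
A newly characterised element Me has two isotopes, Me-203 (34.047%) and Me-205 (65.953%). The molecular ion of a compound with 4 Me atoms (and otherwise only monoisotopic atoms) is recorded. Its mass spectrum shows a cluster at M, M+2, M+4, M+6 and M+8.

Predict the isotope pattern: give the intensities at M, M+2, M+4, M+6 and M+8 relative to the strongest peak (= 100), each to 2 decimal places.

3.44 : 26.65 : 77.43 : 100.00 : 48.43

The 4 Me atoms are independent, so intensities follow the terms of (0.34047 + 0.65953)^4.
P(M) = 0.34047^4 = 0.013437
P(M+2) = 4 × 0.34047^3 × 0.65953^1 = 0.104119
P(M+4) = 6 × 0.34047^2 × 0.65953^2 = 0.302537
P(M+6) = 4 × 0.34047^1 × 0.65953^3 = 0.390699
P(M+8) = 0.65953^4 = 0.189207
The M+6 peak is largest (0.390699); scaling to 100 gives 3.44 : 26.65 : 77.43 : 100.00 : 48.43.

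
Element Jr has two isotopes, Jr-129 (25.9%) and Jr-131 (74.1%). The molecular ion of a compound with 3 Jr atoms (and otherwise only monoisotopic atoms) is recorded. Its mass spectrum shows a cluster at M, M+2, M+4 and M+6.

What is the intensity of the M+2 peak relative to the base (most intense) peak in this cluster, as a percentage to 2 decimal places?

Term probabilities: M 0.0174, M+2 0.1491, M+4 0.4266, M+6 0.4069. Base peak = M+4.
P(M+4) = C(3,2) × 0.259^1 × 0.741^2 = 3 × 0.2590 × 0.549081 = 0.426636 (base)
P(M+2) = C(3,1) × 0.259^2 × 0.741^1 = 3 × 0.067081 × 0.7410 = 0.149121
Relative intensity = 0.149121 / 0.426636 × 100 = 34.95

34.95%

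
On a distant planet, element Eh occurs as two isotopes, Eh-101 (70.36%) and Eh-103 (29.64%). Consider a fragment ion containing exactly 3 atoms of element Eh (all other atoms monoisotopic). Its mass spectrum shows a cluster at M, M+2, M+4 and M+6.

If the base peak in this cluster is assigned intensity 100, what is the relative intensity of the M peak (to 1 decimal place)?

Term probabilities: M 0.3483, M+2 0.4402, M+4 0.1854, M+6 0.0260. Base peak = M+2.
P(M+2) = C(3,1) × 0.7036^2 × 0.2964^1 = 3 × 0.49505296 × 0.2964 = 0.440201 (base)
P(M) = C(3,0) × 0.7036^3 × 0.2964^0 = 1 × 0.34831926 × 1.0000 = 0.348319
Relative intensity = 0.348319 / 0.440201 × 100 = 79.1

79.1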